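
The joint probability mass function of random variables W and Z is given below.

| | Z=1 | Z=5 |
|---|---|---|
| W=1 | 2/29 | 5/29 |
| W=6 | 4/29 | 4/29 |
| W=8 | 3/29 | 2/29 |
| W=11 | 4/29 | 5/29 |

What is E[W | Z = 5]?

25/4

P(Z = 5) = 16/29.
Σ W·P over the event = 1·(5/29) + 6·(4/29) + 8·(2/29) + 11·(5/29) = 100/29.
E[W | Z = 5] = (100/29) / (16/29) = 25/4.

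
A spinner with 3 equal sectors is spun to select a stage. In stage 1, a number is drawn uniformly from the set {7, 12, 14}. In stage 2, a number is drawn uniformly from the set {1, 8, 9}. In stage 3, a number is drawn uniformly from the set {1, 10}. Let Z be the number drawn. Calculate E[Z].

E[Z | stage 1] = (7+12+14)/3 = 11.
E[Z | stage 2] = (1+8+9)/3 = 6.
E[Z | stage 3] = (1+10)/2 = 11/2.
E[Z] = (1/3)·(11) + (1/3)·(6) + (1/3)·(11/2) = 15/2.

15/2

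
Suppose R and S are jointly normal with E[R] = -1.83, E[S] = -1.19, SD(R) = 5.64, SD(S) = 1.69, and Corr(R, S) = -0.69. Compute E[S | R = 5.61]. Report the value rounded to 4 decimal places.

The regression of S on R has slope ρ·σ_S/σ_R and passes through (μ_R, μ_S).
E[S | R=5.61] = -1.19 + (-0.69)·(1.69/5.64)·(5.61 − (-1.83)) = -1.19 + (-0.20676)·(7.44) = -2.7283.

-2.7283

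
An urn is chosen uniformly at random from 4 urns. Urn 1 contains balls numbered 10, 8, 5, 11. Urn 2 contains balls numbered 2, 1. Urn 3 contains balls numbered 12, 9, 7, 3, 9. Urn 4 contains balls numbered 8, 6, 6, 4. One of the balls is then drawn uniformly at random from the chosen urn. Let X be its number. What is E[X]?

6

E[X | urn 1] = (10+8+5+11)/4 = 17/2.
E[X | urn 2] = (2+1)/2 = 3/2.
E[X | urn 3] = (12+9+7+3+9)/5 = 8.
E[X | urn 4] = (8+6+6+4)/4 = 6.
E[X] = (1/4)·(17/2) + (1/4)·(3/2) + (1/4)·(8) + (1/4)·(6) = 6.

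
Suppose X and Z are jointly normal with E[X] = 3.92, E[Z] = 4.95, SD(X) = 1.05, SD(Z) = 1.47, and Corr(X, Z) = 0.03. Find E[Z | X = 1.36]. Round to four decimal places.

For a bivariate normal, E[Z | X=x] = μ_Z + ρ·(σ_Z/σ_X)·(x − μ_X).
E[Z | X=1.36] = 4.95 + (0.03)·(1.47/1.05)·(1.36 − (3.92)) = 4.95 + (0.042)·(-2.56) = 4.8425.

4.8425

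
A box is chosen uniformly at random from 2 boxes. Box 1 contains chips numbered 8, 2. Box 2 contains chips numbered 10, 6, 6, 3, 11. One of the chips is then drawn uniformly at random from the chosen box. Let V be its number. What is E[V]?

E[V | box 1] = (8+2)/2 = 5.
E[V | box 2] = (10+6+6+3+11)/5 = 36/5.
By the law of total expectation,
E[V] = (1/2)·(5) + (1/2)·(36/5) = 61/10.

61/10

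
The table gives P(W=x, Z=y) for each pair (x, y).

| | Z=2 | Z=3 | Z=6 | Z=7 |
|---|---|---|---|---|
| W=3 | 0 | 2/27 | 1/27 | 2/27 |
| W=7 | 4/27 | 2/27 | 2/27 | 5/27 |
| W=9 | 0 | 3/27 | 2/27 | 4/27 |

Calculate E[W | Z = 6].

7

P(Z = 6) = 5/27.
Σ W·P over the event = 3·(1/27) + 7·(2/27) + 9·(2/27) = 35/27.
E[W | Z = 6] = (35/27) / (5/27) = 7.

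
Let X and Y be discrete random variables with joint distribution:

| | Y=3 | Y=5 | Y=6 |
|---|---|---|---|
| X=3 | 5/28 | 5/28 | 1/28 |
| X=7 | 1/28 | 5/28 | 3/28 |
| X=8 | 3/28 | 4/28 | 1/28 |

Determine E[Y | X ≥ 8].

35/8

P(X ≥ 8) = 2/7.
Σ Y·P over the event = 3·(3/28) + 5·(4/28) + 6·(1/28) = 5/4.
E[Y | X ≥ 8] = (5/4) / (2/7) = 35/8.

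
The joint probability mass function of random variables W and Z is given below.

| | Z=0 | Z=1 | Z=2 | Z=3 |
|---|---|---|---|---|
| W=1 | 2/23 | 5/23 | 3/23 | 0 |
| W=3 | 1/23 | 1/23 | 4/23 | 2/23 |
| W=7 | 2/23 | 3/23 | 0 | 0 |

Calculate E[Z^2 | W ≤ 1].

17/10

P(W ≤ 1) = 10/23.
Σ Z^2·P over the event = 0·(2/23) + 1·(5/23) + 4·(3/23) = 17/23.
E[Z^2 | W ≤ 1] = (17/23) / (10/23) = 17/10.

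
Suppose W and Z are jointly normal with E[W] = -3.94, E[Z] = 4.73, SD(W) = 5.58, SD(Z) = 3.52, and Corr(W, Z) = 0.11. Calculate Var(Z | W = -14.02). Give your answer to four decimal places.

For a bivariate normal, Var(Z | W=x) = σ_Z²(1 − ρ²).
Var(Z | W=-14.02) = (3.52)²·(1 − (0.11)²) = 12.3904·0.9879 = 12.2405.

12.2405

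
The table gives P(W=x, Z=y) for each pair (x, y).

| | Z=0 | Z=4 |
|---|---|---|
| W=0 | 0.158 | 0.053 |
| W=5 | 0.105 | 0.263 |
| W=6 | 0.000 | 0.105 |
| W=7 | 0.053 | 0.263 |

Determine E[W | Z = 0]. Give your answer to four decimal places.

P(Z = 0) = 0.316.
Σ W·P over the event = 0·(0.158) + 5·(0.105) + 7·(0.053) = 0.896.
E[W | Z = 0] = (0.896) / (0.316) = 2.8354.

2.8354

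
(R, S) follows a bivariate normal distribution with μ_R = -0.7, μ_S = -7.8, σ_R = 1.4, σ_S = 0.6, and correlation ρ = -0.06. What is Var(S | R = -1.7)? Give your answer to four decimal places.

0.3587

Var(S | R=x) = (1 − ρ²)·σ_S².
Var(S | R=-1.7) = (0.6)²·(1 − (-0.06)²) = 0.36·0.9964 = 0.3587.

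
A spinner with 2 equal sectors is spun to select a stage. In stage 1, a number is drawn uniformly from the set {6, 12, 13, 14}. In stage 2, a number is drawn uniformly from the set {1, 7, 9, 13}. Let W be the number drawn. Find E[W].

75/8

E[W | stage 1] = (6+12+13+14)/4 = 45/4.
E[W | stage 2] = (1+7+9+13)/4 = 15/2.
E[W] = (1/2)·(45/4) + (1/2)·(15/2) = 75/8.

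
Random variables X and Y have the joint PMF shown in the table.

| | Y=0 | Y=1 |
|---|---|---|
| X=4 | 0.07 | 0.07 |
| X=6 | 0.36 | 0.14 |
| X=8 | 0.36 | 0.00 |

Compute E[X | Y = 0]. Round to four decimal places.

P(Y = 0) = 0.79.
Summing X·P(X=x,Y=y) over the conditioning event gives 5.32.
E[X | Y = 0] = (5.32) / (0.79) = 6.7342.

6.7342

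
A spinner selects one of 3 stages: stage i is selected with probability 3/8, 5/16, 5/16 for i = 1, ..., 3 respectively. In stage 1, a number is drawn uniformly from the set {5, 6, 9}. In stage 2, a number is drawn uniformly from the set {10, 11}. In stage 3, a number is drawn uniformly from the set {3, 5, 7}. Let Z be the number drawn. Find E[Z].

235/32

E[Z | stage 1] = (5+6+9)/3 = 20/3.
E[Z | stage 2] = (10+11)/2 = 21/2.
E[Z | stage 3] = (3+5+7)/3 = 5.
By the law of total expectation,
E[Z] = (3/8)·(20/3) + (5/16)·(21/2) + (5/16)·(5) = 235/32.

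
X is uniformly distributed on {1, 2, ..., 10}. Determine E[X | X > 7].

Given X > 7, X is equally likely to be any of {8, 9, 10}.
E[X | X > 7] = (8 + 9 + 10) / 3 = 9.

9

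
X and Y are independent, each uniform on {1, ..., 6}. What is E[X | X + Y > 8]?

P(X + Y > 8) = 5/18.
Summing X·P(x,y) over outcomes with X + Y > 8 gives 25/18.
E[X | X + Y > 8] = (25/18) / (5/18) = 5.

5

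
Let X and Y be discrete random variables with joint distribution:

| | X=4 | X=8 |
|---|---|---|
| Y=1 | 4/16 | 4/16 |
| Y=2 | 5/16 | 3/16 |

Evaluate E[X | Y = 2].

11/2

P(Y = 2) = 1/2.
Σ X·P over the event = 4·(5/16) + 8·(3/16) = 11/4.
E[X | Y = 2] = (11/4) / (1/2) = 11/2.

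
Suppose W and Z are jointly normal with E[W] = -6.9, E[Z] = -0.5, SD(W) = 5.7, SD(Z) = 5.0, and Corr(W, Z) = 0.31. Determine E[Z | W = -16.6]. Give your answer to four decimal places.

-3.1377

For a bivariate normal, E[Z | W=x] = μ_Z + ρ·(σ_Z/σ_W)·(x − μ_W).
E[Z | W=-16.6] = -0.5 + (0.31)·(5.0/5.7)·(-16.6 − (-6.9)) = -0.5 + (0.27193)·(-9.7) = -3.1377.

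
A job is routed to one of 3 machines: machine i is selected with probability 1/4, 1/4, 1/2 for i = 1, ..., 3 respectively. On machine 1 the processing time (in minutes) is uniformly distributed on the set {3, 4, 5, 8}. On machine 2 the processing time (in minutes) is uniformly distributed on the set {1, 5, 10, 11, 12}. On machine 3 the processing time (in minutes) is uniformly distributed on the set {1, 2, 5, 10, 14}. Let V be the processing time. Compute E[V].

E[V | machine 1] = (3+4+5+8)/4 = 5.
E[V | machine 2] = (1+5+10+11+12)/5 = 39/5.
E[V | machine 3] = (1+2+5+10+14)/5 = 32/5.
By the law of total expectation,
E[V] = (1/4)·(5) + (1/4)·(39/5) + (1/2)·(32/5) = 32/5.

32/5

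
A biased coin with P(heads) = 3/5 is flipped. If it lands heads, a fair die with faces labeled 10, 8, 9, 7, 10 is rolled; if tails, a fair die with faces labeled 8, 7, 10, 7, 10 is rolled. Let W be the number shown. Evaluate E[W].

E[W | heads] = (10+8+9+7+10)/5 = 44/5.
E[W | tails] = (8+7+10+7+10)/5 = 42/5.
By the law of total expectation,
E[W] = (3/5)·(44/5) + (2/5)·(42/5) = 216/25.

216/25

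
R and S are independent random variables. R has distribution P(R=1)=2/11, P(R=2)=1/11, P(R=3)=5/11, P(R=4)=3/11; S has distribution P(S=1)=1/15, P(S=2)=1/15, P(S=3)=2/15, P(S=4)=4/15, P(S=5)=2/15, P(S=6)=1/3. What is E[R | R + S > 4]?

P(R + S > 4) = 10/11.
Summing R·P(x,y) over outcomes with R + S > 4 gives 146/55.
E[R | R + S > 4] = (146/55) / (10/11) = 73/25.

73/25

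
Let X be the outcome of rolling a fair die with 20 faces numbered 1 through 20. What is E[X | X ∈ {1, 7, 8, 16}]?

8

P(X ∈ {1, 7, 8, 16}) = 1/5.
Σ over the event: 1·1/20 + 7·1/20 + 8·1/20 + 16·1/20 = 8/5.
E[X | X ∈ {1, 7, 8, 16}] = (8/5) / (1/5) = 8.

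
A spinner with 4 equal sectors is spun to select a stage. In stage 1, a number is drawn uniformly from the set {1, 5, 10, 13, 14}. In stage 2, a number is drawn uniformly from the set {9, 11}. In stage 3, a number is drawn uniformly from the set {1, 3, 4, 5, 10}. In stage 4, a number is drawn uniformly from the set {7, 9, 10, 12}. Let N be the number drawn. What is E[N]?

327/40

E[N | stage 1] = (1+5+10+13+14)/5 = 43/5.
E[N | stage 2] = (9+11)/2 = 10.
E[N | stage 3] = (1+3+4+5+10)/5 = 23/5.
E[N | stage 4] = (7+9+10+12)/4 = 19/2.
E[N] = (1/4)·(43/5) + (1/4)·(10) + (1/4)·(23/5) + (1/4)·(19/2) = 327/40.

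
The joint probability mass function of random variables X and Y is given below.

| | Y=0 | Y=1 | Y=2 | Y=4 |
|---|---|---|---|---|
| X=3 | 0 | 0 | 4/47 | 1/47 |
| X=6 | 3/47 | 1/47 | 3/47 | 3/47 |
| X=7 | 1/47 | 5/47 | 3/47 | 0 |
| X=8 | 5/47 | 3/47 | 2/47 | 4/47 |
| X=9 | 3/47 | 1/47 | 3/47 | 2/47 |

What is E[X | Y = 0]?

P(Y = 0) = 12/47.
Σ X·P over the event = 6·(3/47) + 7·(1/47) + 8·(5/47) + 9·(3/47) = 92/47.
E[X | Y = 0] = (92/47) / (12/47) = 23/3.

23/3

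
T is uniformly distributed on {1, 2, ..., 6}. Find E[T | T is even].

Given T is even, T is equally likely to be any of {2, 4, 6}.
E[T | T is even] = (2 + 4 + 6) / 3 = 4.

4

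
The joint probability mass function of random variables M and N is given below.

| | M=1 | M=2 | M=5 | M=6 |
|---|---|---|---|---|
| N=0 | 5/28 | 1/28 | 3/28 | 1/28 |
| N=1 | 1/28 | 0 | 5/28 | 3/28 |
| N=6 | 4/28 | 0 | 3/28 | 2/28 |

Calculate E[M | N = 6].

P(N = 6) = 9/28.
Σ M·P over the event = 1·(4/28) + 5·(3/28) + 6·(2/28) = 31/28.
E[M | N = 6] = (31/28) / (9/28) = 31/9.

31/9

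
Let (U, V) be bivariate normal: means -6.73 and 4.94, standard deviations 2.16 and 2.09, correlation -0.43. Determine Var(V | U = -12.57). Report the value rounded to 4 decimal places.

3.5604

Var(V | U=x) = (1 − ρ²)·σ_V².
Var(V | U=-12.57) = (2.09)²·(1 − (-0.43)²) = 4.3681·0.8151 = 3.5604.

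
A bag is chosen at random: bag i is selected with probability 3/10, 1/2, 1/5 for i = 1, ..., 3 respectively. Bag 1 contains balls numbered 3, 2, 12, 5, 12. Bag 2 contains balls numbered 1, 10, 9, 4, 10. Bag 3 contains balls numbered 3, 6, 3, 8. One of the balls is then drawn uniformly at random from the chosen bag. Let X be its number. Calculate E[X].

E[X | bag 1] = (3+2+12+5+12)/5 = 34/5.
E[X | bag 2] = (1+10+9+4+10)/5 = 34/5.
E[X | bag 3] = (3+6+3+8)/4 = 5.
E[X] = (3/10)·(34/5) + (1/2)·(34/5) + (1/5)·(5) = 161/25.

161/25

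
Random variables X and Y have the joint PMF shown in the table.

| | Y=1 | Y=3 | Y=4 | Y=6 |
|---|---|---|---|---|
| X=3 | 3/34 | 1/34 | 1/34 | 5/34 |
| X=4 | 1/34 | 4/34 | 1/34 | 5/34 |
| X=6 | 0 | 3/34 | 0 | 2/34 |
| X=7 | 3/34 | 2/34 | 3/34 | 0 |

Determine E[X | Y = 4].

28/5

P(Y = 4) = 5/34.
Σ X·P over the event = 3·(1/34) + 4·(1/34) + 7·(3/34) = 14/17.
E[X | Y = 4] = (14/17) / (5/34) = 28/5.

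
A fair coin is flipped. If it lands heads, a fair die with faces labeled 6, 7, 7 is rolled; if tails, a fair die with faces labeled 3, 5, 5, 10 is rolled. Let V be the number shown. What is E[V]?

149/24

E[V | heads] = (6+7+7)/3 = 20/3.
E[V | tails] = (3+5+5+10)/4 = 23/4.
E[V] = (1/2)·(20/3) + (1/2)·(23/4) = 149/24.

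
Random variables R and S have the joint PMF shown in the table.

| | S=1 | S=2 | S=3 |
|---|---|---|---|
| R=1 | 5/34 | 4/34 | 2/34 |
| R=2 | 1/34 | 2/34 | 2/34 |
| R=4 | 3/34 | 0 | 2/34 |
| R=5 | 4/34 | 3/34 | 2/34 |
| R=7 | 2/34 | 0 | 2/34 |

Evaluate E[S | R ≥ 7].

P(R ≥ 7) = 2/17.
Σ S·P over the event = 1·(2/34) + 3·(2/34) = 4/17.
E[S | R ≥ 7] = (4/17) / (2/17) = 2.

2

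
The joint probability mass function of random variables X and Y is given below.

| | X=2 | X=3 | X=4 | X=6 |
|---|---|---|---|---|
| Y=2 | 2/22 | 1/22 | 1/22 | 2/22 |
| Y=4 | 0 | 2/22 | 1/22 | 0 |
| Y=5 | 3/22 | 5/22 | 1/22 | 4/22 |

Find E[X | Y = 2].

23/6

P(Y = 2) = 3/11.
Σ X·P over the event = 2·(2/22) + 3·(1/22) + 4·(1/22) + 6·(2/22) = 23/22.
E[X | Y = 2] = (23/22) / (3/11) = 23/6.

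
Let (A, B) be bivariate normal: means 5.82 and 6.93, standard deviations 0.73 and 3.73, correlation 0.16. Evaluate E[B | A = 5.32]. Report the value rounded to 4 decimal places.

E[B | A=x] = μ_B + ρ(σ_B/σ_A)(x − μ_A) for jointly normal variables.
E[B | A=5.32] = 6.93 + (0.16)·(3.73/0.73)·(5.32 − (5.82)) = 6.93 + (0.81753)·(-0.5) = 6.5212.

6.5212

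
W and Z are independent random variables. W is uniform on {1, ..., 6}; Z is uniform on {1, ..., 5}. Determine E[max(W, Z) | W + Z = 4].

8/3

P(W + Z = 4) = 1/10.
Summing max(W,Z)·P(x,y) over outcomes with W + Z = 4 gives 4/15.
E[max(W, Z) | W + Z = 4] = (4/15) / (1/10) = 8/3.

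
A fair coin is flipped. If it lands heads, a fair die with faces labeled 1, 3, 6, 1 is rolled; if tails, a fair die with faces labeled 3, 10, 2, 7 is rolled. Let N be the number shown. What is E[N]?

E[N | heads] = (1+3+6+1)/4 = 11/4.
E[N | tails] = (3+10+2+7)/4 = 11/2.
E[N] = (1/2)·(11/4) + (1/2)·(11/2) = 33/8.

33/8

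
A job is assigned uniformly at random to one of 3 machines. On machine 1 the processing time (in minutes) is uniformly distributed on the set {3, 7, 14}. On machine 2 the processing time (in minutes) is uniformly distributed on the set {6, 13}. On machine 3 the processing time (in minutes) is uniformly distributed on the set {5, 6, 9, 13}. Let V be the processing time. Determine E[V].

E[V | machine 1] = (3+7+14)/3 = 8.
E[V | machine 2] = (6+13)/2 = 19/2.
E[V | machine 3] = (5+6+9+13)/4 = 33/4.
By the law of total expectation,
E[V] = (1/3)·(8) + (1/3)·(19/2) + (1/3)·(33/4) = 103/12.

103/12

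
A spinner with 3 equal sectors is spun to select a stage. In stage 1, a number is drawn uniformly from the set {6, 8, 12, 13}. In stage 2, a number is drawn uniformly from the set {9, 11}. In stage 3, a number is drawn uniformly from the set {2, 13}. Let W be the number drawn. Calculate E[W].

109/12

E[W | stage 1] = (6+8+12+13)/4 = 39/4.
E[W | stage 2] = (9+11)/2 = 10.
E[W | stage 3] = (2+13)/2 = 15/2.
E[W] = (1/3)·(39/4) + (1/3)·(10) + (1/3)·(15/2) = 109/12.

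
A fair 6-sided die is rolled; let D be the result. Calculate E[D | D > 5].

6

Given D > 5, D is equally likely to be any of {6}.
E[D | D > 5] = (6) / 1 = 6.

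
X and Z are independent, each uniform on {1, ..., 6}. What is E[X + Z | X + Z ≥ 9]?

P(X + Z ≥ 9) = 5/18.
Summing (X+Z)·P(x,y) over outcomes with X + Z ≥ 9 gives 25/9.
E[X + Z | X + Z ≥ 9] = (25/9) / (5/18) = 10.

10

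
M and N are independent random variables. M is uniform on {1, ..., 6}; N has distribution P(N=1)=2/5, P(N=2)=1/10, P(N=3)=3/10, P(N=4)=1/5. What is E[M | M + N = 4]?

P(M + N = 4) = 2/15.
Summing M·P(x,y) over outcomes with M + N = 4 gives 17/60.
E[M | M + N = 4] = (17/60) / (2/15) = 17/8.

17/8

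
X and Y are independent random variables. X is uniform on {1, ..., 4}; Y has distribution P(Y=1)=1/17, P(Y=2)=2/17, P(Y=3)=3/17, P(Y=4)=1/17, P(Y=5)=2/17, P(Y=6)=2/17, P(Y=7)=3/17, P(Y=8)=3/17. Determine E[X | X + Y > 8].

79/27

P(X + Y > 8) = 27/68.
Summing X·P(x,y) over outcomes with X + Y > 8 gives 79/68.
E[X | X + Y > 8] = (79/68) / (27/68) = 79/27.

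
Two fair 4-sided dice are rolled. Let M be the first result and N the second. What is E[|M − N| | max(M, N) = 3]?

6/5

Outcomes with max(M, N) = 3: (1,3), (2,3), (3,1), (3,2), (3,3), each with probability 1/16.
E[|M − N| | max(M, N) = 3] = (2 + 1 + 2 + 1 + 0) / 5 = 6/5.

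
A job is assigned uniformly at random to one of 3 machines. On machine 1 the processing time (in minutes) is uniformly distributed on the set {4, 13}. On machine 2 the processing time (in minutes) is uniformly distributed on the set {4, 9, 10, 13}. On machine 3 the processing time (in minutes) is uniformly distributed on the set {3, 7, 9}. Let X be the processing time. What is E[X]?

E[X | machine 1] = (4+13)/2 = 17/2.
E[X | machine 2] = (4+9+10+13)/4 = 9.
E[X | machine 3] = (3+7+9)/3 = 19/3.
By the law of total expectation,
E[X] = (1/3)·(17/2) + (1/3)·(9) + (1/3)·(19/3) = 143/18.

143/18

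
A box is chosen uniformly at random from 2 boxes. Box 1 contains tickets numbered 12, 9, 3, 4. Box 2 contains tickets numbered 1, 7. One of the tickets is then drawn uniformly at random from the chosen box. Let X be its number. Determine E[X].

E[X | box 1] = (12+9+3+4)/4 = 7.
E[X | box 2] = (1+7)/2 = 4.
E[X] = (1/2)·(7) + (1/2)·(4) = 11/2.

11/2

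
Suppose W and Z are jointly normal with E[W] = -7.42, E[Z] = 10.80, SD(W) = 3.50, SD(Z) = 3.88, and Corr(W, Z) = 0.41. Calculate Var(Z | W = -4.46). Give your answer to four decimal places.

The conditional variance in a bivariate normal is σ_Z²(1 − ρ²), independent of x.
Var(Z | W=-4.46) = (3.88)²·(1 − (0.41)²) = 15.0544·0.8319 = 12.5238.

12.5238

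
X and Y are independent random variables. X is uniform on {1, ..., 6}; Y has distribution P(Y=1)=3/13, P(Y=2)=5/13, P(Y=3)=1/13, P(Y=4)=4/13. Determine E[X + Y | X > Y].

P(X > Y) = 23/39.
Summing (X+Y)·P(x,y) over outcomes with X > Y gives 305/78.
E[X + Y | X > Y] = (305/78) / (23/39) = 305/46.

305/46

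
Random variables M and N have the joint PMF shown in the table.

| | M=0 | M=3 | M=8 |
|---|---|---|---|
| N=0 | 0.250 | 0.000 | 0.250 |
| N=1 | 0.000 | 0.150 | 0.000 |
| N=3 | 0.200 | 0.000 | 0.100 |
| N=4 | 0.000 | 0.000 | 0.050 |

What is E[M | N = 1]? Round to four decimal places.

3.0000

P(N = 1) = 0.150.
Summing M·P(M=x,N=y) over the conditioning event gives 0.450.
E[M | N = 1] = (0.450) / (0.150) = 3.0000.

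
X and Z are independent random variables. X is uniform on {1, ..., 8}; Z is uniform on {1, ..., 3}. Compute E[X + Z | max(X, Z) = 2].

Outcomes with max(X, Z) = 2: (1,2), (2,1), (2,2), each with probability 1/24.
E[X + Z | max(X, Z) = 2] = (3 + 3 + 4) / 3 = 10/3.

10/3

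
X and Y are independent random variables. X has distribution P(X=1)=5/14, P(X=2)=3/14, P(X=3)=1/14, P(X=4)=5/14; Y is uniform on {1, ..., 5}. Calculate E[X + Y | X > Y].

P(X > Y) = 2/7.
Summing (X+Y)·P(x,y) over outcomes with X > Y gives 54/35.
E[X + Y | X > Y] = (54/35) / (2/7) = 27/5.

27/5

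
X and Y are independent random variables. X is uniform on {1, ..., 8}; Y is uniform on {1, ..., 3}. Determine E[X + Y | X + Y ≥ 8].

82/9

Outcomes with X + Y ≥ 8: (5,3), (6,2), (6,3), (7,1), (7,2), (7,3), (8,1), (8,2), (8,3), each with probability 1/24.
E[X + Y | X + Y ≥ 8] = (8 + 8 + 9 + 8 + 9 + 10 + 9 + 10 + 11) / 9 = 82/9.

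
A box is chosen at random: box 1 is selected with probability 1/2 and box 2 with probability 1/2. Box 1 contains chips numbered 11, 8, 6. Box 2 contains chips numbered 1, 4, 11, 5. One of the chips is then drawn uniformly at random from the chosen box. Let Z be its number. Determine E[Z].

E[Z | box 1] = (11+8+6)/3 = 25/3.
E[Z | box 2] = (1+4+11+5)/4 = 21/4.
E[Z] = (1/2)·(25/3) + (1/2)·(21/4) = 163/24.

163/24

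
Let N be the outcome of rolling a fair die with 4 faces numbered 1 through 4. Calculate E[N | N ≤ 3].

2

Given N ≤ 3, N is equally likely to be any of {1, 2, 3}.
E[N | N ≤ 3] = (1 + 2 + 3) / 3 = 2.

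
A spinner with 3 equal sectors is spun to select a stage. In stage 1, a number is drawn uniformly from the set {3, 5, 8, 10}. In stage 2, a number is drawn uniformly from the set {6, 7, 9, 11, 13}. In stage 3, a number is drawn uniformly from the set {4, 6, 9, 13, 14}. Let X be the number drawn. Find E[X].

83/10

E[X | stage 1] = (3+5+8+10)/4 = 13/2.
E[X | stage 2] = (6+7+9+11+13)/5 = 46/5.
E[X | stage 3] = (4+6+9+13+14)/5 = 46/5.
E[X] = (1/3)·(13/2) + (1/3)·(46/5) + (1/3)·(46/5) = 83/10.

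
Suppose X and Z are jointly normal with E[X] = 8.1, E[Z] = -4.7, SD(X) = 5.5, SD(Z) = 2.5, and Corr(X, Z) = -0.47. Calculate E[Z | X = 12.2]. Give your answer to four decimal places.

E[Z | X=x] = μ_Z + ρ(σ_Z/σ_X)(x − μ_X) for jointly normal variables.
E[Z | X=12.2] = -4.7 + (-0.47)·(2.5/5.5)·(12.2 − (8.1)) = -4.7 + (-0.21364)·(4.1) = -5.5759.

-5.5759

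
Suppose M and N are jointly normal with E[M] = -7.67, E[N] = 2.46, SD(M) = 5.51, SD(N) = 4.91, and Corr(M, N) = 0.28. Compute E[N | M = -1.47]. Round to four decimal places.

The regression of N on M has slope ρ·σ_N/σ_M and passes through (μ_M, μ_N).
E[N | M=-1.47] = 2.46 + (0.28)·(4.91/5.51)·(-1.47 − (-7.67)) = 2.46 + (0.24951)·(6.2) = 4.0070.

4.0070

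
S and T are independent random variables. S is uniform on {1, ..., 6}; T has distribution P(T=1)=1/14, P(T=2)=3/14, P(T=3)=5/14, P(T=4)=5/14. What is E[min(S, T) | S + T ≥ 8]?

P(S + T ≥ 8) = 1/3.
Summing min(S,T)·P(x,y) over outcomes with S + T ≥ 8 gives 8/7.
E[min(S, T) | S + T ≥ 8] = (8/7) / (1/3) = 24/7.

24/7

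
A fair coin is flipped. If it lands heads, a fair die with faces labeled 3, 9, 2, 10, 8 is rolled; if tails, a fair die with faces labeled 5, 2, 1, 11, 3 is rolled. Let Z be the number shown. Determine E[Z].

27/5

E[Z | heads] = (3+9+2+10+8)/5 = 32/5.
E[Z | tails] = (5+2+1+11+3)/5 = 22/5.
By the law of total expectation,
E[Z] = (1/2)·(32/5) + (1/2)·(22/5) = 27/5.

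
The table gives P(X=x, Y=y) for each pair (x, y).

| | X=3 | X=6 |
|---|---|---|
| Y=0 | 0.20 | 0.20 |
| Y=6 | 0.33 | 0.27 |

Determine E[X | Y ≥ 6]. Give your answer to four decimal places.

4.3500

P(Y ≥ 6) = 0.60.
Σ X·P over the event = 3·(0.33) + 6·(0.27) = 2.61.
E[X | Y ≥ 6] = (2.61) / (0.60) = 4.3500.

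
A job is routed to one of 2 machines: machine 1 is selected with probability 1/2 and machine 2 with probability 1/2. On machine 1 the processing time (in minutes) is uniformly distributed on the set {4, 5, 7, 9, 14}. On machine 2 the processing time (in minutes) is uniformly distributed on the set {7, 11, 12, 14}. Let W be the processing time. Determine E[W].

E[W | machine 1] = (4+5+7+9+14)/5 = 39/5.
E[W | machine 2] = (7+11+12+14)/4 = 11.
By the law of total expectation,
E[W] = (1/2)·(39/5) + (1/2)·(11) = 47/5.

47/5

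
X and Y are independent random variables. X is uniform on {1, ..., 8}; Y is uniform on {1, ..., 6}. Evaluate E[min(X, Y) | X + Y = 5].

3/2

Outcomes with X + Y = 5: (1,4), (2,3), (3,2), (4,1), each with probability 1/48.
E[min(X, Y) | X + Y = 5] = (1 + 2 + 2 + 1) / 4 = 3/2.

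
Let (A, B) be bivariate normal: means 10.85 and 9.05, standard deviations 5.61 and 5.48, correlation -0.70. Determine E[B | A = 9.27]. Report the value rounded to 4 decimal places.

10.1304

The regression of B on A has slope ρ·σ_B/σ_A and passes through (μ_A, μ_B).
E[B | A=9.27] = 9.05 + (-0.70)·(5.48/5.61)·(9.27 − (10.85)) = 9.05 + (-0.68378)·(-1.58) = 10.1304.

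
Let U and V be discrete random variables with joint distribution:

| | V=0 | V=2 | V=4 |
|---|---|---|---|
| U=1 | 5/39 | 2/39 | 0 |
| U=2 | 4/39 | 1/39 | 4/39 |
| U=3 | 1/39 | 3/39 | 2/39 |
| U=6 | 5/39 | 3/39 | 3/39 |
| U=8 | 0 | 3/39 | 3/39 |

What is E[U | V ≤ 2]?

101/27

P(V ≤ 2) = 9/13.
Summing U·P(U=x,V=y) over the conditioning event gives 101/39.
E[U | V ≤ 2] = (101/39) / (9/13) = 101/27.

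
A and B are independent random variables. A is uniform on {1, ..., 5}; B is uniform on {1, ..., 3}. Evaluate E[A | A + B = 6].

4

Outcomes with A + B = 6: (3,3), (4,2), (5,1), each with probability 1/15.
E[A | A + B = 6] = (3 + 4 + 5) / 3 = 4.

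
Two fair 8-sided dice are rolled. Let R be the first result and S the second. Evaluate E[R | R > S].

6

P(R > S) = 7/16.
Summing R·P(x,y) over outcomes with R > S gives 21/8.
E[R | R > S] = (21/8) / (7/16) = 6.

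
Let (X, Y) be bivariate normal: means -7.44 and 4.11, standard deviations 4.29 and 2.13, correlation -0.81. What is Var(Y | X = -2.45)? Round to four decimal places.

1.5602

The conditional variance in a bivariate normal is σ_Y²(1 − ρ²), independent of x.
Var(Y | X=-2.45) = (2.13)²·(1 − (-0.81)²) = 4.5369·0.3439 = 1.5602.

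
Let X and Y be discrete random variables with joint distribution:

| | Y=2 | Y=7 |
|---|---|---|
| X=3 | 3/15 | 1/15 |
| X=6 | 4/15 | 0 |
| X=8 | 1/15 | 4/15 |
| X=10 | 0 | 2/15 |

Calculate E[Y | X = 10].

P(X = 10) = 2/15.
Σ Y·P over the event = 7·(2/15) = 14/15.
E[Y | X = 10] = (14/15) / (2/15) = 7.

7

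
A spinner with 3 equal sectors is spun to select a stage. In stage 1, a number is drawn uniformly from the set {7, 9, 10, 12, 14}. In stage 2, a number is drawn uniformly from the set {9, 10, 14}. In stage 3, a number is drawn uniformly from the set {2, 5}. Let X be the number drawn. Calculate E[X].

E[X | stage 1] = (7+9+10+12+14)/5 = 52/5.
E[X | stage 2] = (9+10+14)/3 = 11.
E[X | stage 3] = (2+5)/2 = 7/2.
E[X] = (1/3)·(52/5) + (1/3)·(11) + (1/3)·(7/2) = 83/10.

83/10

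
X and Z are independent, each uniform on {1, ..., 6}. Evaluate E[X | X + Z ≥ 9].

P(X + Z ≥ 9) = 5/18.
Summing X·P(x,y) over outcomes with X + Z ≥ 9 gives 25/18.
E[X | X + Z ≥ 9] = (25/18) / (5/18) = 5.

5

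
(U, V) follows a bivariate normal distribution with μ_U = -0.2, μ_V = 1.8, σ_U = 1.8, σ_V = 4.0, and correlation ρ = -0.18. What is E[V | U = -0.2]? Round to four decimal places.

1.8000

E[V | U=x] = μ_V + ρ(σ_V/σ_U)(x − μ_U) for jointly normal variables.
E[V | U=-0.2] = 1.8 + (-0.18)·(4.0/1.8)·(-0.2 − (-0.2)) = 1.8 + (-0.4)·(0) = 1.8000.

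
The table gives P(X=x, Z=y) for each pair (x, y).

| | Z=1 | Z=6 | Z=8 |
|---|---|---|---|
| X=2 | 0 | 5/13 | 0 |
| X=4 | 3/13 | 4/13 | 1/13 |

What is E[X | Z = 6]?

26/9

P(Z = 6) = 9/13.
Σ X·P over the event = 2·(5/13) + 4·(4/13) = 2.
E[X | Z = 6] = (2) / (9/13) = 26/9.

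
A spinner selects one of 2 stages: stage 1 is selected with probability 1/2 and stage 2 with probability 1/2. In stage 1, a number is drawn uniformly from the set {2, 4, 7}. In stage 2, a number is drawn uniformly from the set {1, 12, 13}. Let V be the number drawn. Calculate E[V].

13/2

E[V | stage 1] = (2+4+7)/3 = 13/3.
E[V | stage 2] = (1+12+13)/3 = 26/3.
By the law of total expectation,
E[V] = (1/2)·(13/3) + (1/2)·(26/3) = 13/2.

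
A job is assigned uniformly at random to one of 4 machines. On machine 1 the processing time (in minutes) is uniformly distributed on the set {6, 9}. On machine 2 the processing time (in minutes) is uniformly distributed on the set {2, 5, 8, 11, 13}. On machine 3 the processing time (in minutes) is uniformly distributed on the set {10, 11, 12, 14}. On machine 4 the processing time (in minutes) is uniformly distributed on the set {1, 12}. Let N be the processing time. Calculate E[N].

671/80

E[N | machine 1] = (6+9)/2 = 15/2.
E[N | machine 2] = (2+5+8+11+13)/5 = 39/5.
E[N | machine 3] = (10+11+12+14)/4 = 47/4.
E[N | machine 4] = (1+12)/2 = 13/2.
E[N] = (1/4)·(15/2) + (1/4)·(39/5) + (1/4)·(47/4) + (1/4)·(13/2) = 671/80.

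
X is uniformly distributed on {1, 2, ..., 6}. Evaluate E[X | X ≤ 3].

Given X ≤ 3, X is equally likely to be any of {1, 2, 3}.
E[X | X ≤ 3] = (1 + 2 + 3) / 3 = 2.

2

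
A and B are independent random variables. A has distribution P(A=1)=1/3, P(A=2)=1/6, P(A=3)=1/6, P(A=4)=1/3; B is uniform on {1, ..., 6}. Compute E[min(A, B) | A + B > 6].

3

P(A + B > 6) = 5/12.
Summing min(A,B)·P(x,y) over outcomes with A + B > 6 gives 5/4.
E[min(A, B) | A + B > 6] = (5/4) / (5/12) = 3.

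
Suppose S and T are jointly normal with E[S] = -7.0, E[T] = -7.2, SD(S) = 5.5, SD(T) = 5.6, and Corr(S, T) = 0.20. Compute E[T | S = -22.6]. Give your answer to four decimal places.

For a bivariate normal, E[T | S=x] = μ_T + ρ·(σ_T/σ_S)·(x − μ_S).
E[T | S=-22.6] = -7.2 + (0.20)·(5.6/5.5)·(-22.6 − (-7.0)) = -7.2 + (0.203636)·(-15.6) = -10.3767.

-10.3767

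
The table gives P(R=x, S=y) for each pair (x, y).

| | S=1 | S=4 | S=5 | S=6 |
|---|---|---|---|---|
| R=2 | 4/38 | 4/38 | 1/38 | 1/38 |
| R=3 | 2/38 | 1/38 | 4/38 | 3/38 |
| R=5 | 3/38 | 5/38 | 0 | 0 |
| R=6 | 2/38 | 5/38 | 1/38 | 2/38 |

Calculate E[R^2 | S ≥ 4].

P(S ≥ 4) = 27/38.
Summing R^2·P(R=x,S=y) over the conditioning event gives 509/38.
E[R^2 | S ≥ 4] = (509/38) / (27/38) = 509/27.

509/27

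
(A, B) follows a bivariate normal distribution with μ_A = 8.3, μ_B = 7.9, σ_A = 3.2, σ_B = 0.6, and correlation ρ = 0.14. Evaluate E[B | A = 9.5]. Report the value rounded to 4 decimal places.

The regression of B on A has slope ρ·σ_B/σ_A and passes through (μ_A, μ_B).
E[B | A=9.5] = 7.9 + (0.14)·(0.6/3.2)·(9.5 − (8.3)) = 7.9 + (0.02625)·(1.2) = 7.9315.

7.9315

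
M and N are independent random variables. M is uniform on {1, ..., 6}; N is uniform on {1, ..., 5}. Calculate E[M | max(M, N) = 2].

5/3

Outcomes with max(M, N) = 2: (1,2), (2,1), (2,2), each with probability 1/30.
E[M | max(M, N) = 2] = (1 + 2 + 2) / 3 = 5/3.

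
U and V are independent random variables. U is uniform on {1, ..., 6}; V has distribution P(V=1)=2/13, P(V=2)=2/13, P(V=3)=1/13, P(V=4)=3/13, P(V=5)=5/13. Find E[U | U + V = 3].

P(U + V = 3) = 2/39.
Summing U·P(x,y) over outcomes with U + V = 3 gives 1/13.
E[U | U + V = 3] = (1/13) / (2/39) = 3/2.

3/2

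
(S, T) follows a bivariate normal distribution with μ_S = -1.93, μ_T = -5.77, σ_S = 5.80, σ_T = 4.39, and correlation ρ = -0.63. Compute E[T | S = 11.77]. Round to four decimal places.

-12.3028

For a bivariate normal, E[T | S=x] = μ_T + ρ·(σ_T/σ_S)·(x − μ_S).
E[T | S=11.77] = -5.77 + (-0.63)·(4.39/5.80)·(11.77 − (-1.93)) = -5.77 + (-0.476845)·(13.7) = -12.3028.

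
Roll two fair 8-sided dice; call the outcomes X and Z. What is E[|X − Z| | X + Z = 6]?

12/5

Outcomes with X + Z = 6: (1,5), (2,4), (3,3), (4,2), (5,1), each with probability 1/64.
E[|X − Z| | X + Z = 6] = (4 + 2 + 0 + 2 + 4) / 5 = 12/5.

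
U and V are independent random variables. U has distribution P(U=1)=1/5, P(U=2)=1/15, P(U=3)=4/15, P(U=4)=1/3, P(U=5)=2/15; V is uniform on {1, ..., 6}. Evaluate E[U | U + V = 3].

P(U + V = 3) = 2/45.
Summing U·P(x,y) over outcomes with U + V = 3 gives 1/18.
E[U | U + V = 3] = (1/18) / (2/45) = 5/4.

5/4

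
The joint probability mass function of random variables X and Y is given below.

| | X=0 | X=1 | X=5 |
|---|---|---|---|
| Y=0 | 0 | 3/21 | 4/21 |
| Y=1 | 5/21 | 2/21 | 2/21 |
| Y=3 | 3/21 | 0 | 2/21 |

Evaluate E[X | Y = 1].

4/3

P(Y = 1) = 3/7.
Σ X·P over the event = 0·(5/21) + 1·(2/21) + 5·(2/21) = 4/7.
E[X | Y = 1] = (4/7) / (3/7) = 4/3.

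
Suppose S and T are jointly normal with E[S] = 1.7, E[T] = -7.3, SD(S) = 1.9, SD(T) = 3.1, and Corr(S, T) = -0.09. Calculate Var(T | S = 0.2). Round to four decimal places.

Var(T | S=x) = (1 − ρ²)·σ_T².
Var(T | S=0.2) = (3.1)²·(1 − (-0.09)²) = 9.61·0.9919 = 9.5322.

9.5322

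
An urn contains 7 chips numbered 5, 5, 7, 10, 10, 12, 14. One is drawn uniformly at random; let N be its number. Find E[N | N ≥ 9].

P(N ≥ 9) = 4/7.
Σ over the event: 10·2/7 + 12·1/7 + 14·1/7 = 46/7.
E[N | N ≥ 9] = (46/7) / (4/7) = 23/2.

23/2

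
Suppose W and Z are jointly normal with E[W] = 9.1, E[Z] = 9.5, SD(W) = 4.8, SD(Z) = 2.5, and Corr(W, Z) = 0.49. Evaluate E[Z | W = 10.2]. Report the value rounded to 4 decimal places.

9.7807

The regression of Z on W has slope ρ·σ_Z/σ_W and passes through (μ_W, μ_Z).
E[Z | W=10.2] = 9.5 + (0.49)·(2.5/4.8)·(10.2 − (9.1)) = 9.5 + (0.25521)·(1.1) = 9.7807.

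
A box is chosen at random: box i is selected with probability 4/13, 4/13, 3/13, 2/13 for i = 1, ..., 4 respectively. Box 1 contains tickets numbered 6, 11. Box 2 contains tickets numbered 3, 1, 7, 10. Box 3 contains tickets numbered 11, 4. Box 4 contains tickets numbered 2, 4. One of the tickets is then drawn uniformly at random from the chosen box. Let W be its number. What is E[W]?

E[W | box 1] = (6+11)/2 = 17/2.
E[W | box 2] = (3+1+7+10)/4 = 21/4.
E[W | box 3] = (11+4)/2 = 15/2.
E[W | box 4] = (2+4)/2 = 3.
E[W] = (4/13)·(17/2) + (4/13)·(21/4) + (3/13)·(15/2) + (2/13)·(3) = 167/26.

167/26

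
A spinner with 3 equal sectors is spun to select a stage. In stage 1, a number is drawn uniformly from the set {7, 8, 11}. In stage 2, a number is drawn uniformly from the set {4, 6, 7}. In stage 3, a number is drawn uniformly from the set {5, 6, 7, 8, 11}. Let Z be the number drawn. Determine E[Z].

E[Z | stage 1] = (7+8+11)/3 = 26/3.
E[Z | stage 2] = (4+6+7)/3 = 17/3.
E[Z | stage 3] = (5+6+7+8+11)/5 = 37/5.
By the law of total expectation,
E[Z] = (1/3)·(26/3) + (1/3)·(17/3) + (1/3)·(37/5) = 326/45.

326/45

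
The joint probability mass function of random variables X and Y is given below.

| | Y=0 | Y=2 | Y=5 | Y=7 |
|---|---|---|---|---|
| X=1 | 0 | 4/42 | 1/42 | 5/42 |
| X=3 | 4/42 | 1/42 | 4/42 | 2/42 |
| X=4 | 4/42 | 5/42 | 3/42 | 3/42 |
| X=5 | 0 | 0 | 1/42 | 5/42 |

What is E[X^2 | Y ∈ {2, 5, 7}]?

399/34

P(Y ∈ {2, 5, 7}) = 17/21.
Summing X^2·P(X=x,Y=y) over the conditioning event gives 19/2.
E[X^2 | Y ∈ {2, 5, 7}] = (19/2) / (17/21) = 399/34.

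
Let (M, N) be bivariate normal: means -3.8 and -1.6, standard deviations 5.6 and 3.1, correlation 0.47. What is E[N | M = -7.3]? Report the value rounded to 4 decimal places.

For a bivariate normal, E[N | M=x] = μ_N + ρ·(σ_N/σ_M)·(x − μ_M).
E[N | M=-7.3] = -1.6 + (0.47)·(3.1/5.6)·(-7.3 − (-3.8)) = -1.6 + (0.26018)·(-3.5) = -2.5106.

-2.5106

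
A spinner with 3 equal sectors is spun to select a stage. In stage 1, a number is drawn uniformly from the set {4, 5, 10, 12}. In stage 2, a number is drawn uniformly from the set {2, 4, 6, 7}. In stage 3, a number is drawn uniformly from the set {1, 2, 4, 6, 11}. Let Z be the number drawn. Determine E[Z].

173/30

E[Z | stage 1] = (4+5+10+12)/4 = 31/4.
E[Z | stage 2] = (2+4+6+7)/4 = 19/4.
E[Z | stage 3] = (1+2+4+6+11)/5 = 24/5.
E[Z] = (1/3)·(31/4) + (1/3)·(19/4) + (1/3)·(24/5) = 173/30.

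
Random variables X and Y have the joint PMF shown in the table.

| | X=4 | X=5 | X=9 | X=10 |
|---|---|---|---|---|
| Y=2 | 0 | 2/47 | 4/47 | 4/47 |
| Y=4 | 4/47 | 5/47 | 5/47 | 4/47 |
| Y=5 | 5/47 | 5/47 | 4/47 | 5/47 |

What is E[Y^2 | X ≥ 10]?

205/13

P(X ≥ 10) = 13/47.
Σ Y^2·P over the event = 4·(4/47) + 16·(4/47) + 25·(5/47) = 205/47.
E[Y^2 | X ≥ 10] = (205/47) / (13/47) = 205/13.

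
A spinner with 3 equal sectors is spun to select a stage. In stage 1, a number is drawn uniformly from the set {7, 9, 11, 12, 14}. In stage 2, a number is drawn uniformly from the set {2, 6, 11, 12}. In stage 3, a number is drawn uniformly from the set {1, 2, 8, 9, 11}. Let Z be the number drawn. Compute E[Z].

491/60

E[Z | stage 1] = (7+9+11+12+14)/5 = 53/5.
E[Z | stage 2] = (2+6+11+12)/4 = 31/4.
E[Z | stage 3] = (1+2+8+9+11)/5 = 31/5.
E[Z] = (1/3)·(53/5) + (1/3)·(31/4) + (1/3)·(31/5) = 491/60.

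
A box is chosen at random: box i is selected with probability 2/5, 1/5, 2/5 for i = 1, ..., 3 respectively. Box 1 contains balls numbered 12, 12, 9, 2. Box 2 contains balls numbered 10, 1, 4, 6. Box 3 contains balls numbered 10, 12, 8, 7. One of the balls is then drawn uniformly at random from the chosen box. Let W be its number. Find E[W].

E[W | box 1] = (12+12+9+2)/4 = 35/4.
E[W | box 2] = (10+1+4+6)/4 = 21/4.
E[W | box 3] = (10+12+8+7)/4 = 37/4.
E[W] = (2/5)·(35/4) + (1/5)·(21/4) + (2/5)·(37/4) = 33/4.

33/4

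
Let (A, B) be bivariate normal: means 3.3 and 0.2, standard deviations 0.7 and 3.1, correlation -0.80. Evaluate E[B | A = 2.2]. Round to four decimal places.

4.0971

For a bivariate normal, E[B | A=x] = μ_B + ρ·(σ_B/σ_A)·(x − μ_A).
E[B | A=2.2] = 0.2 + (-0.80)·(3.1/0.7)·(2.2 − (3.3)) = 0.2 + (-3.54286)·(-1.1) = 4.0971.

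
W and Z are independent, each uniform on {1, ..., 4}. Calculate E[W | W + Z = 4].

P(W + Z = 4) = 3/16.
Summing W·P(x,y) over outcomes with W + Z = 4 gives 3/8.
E[W | W + Z = 4] = (3/8) / (3/16) = 2.

2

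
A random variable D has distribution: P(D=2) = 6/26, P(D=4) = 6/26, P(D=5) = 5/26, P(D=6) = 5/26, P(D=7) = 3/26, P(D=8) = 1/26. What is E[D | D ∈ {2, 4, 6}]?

66/17

P(D ∈ {2, 4, 6}) = 17/26.
Σ over the event: 2·3/13 + 4·3/13 + 6·5/26 = 33/13.
E[D | D ∈ {2, 4, 6}] = (33/13) / (17/26) = 66/17.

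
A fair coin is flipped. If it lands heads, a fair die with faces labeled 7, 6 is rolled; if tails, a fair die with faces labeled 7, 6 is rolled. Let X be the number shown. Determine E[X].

13/2

E[X | heads] = (7+6)/2 = 13/2.
E[X | tails] = (7+6)/2 = 13/2.
By the law of total expectation,
E[X] = (1/2)·(13/2) + (1/2)·(13/2) = 13/2.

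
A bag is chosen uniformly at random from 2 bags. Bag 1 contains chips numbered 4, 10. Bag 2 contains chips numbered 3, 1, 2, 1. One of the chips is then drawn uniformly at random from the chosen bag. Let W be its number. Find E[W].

E[W | bag 1] = (4+10)/2 = 7.
E[W | bag 2] = (3+1+2+1)/4 = 7/4.
By the law of total expectation,
E[W] = (1/2)·(7) + (1/2)·(7/4) = 35/8.

35/8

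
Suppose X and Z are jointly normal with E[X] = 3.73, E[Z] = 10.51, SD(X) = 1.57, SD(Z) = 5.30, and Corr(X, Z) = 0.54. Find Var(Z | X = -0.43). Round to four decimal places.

For a bivariate normal, Var(Z | X=x) = σ_Z²(1 − ρ²).
Var(Z | X=-0.43) = (5.30)²·(1 − (0.54)²) = 28.09·0.7084 = 19.8990.

19.8990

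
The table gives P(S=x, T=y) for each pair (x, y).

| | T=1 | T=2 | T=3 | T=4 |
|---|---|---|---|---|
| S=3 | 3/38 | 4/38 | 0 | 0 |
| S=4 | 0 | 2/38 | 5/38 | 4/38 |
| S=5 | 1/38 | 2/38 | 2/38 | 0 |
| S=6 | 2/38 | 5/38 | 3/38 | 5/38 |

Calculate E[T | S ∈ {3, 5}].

P(S ∈ {3, 5}) = 6/19.
Σ T·P over the event = 1·(3/38) + 2·(4/38) + 1·(1/38) + 2·(2/38) + 3·(2/38) = 11/19.
E[T | S ∈ {3, 5}] = (11/19) / (6/19) = 11/6.

11/6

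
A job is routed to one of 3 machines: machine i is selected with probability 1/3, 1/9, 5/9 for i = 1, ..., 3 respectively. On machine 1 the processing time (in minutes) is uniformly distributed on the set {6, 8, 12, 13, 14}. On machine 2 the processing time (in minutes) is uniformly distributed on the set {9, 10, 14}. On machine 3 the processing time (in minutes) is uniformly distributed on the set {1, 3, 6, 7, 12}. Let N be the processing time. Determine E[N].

359/45

E[N | machine 1] = (6+8+12+13+14)/5 = 53/5.
E[N | machine 2] = (9+10+14)/3 = 11.
E[N | machine 3] = (1+3+6+7+12)/5 = 29/5.
By the law of total expectation,
E[N] = (1/3)·(53/5) + (1/9)·(11) + (5/9)·(29/5) = 359/45.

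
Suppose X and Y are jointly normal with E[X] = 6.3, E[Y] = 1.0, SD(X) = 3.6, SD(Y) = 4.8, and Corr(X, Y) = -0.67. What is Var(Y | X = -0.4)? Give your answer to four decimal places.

12.6973

For a bivariate normal, Var(Y | X=x) = σ_Y²(1 − ρ²).
Var(Y | X=-0.4) = (4.8)²·(1 − (-0.67)²) = 23.04·0.5511 = 12.6973.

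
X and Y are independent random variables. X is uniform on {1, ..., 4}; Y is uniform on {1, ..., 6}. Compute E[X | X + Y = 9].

Outcomes with X + Y = 9: (3,6), (4,5), each with probability 1/24.
E[X | X + Y = 9] = (3 + 4) / 2 = 7/2.

7/2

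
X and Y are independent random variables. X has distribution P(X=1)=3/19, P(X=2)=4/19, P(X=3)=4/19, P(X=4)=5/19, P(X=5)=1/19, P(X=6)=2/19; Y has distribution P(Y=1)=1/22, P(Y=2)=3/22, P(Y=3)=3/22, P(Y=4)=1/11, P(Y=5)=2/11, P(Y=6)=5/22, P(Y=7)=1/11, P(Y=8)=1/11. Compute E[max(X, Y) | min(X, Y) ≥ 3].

P(min(X, Y) ≥ 3) = 108/209.
Summing max(X,Y)·P(x,y) over outcomes with min(X, Y) ≥ 3 gives 111/38.
E[max(X, Y) | min(X, Y) ≥ 3] = (111/38) / (108/209) = 407/72.

407/72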